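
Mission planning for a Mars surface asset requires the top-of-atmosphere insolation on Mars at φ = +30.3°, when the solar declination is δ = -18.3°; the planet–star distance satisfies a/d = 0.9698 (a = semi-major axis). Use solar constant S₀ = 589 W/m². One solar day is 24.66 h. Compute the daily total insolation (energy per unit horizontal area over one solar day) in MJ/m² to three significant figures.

9.18 MJ/m²

cos H₀ = −tan(+30.3°) tan(-18.300°) = 0.1933, H₀ = 1.3763 rad.
Bracket: H₀ sin φ sin δ + cos φ cos δ sin H₀ = 1.3763×0.50453×-0.31399 + 0.86340×0.94943×0.98115 = -0.218030 + 0.804286 = 0.586256.
Inverse-square distance factor (a/d)² = 0.9698² = 0.940512.
Q̄ = (S₀/π) × 0.940512 × [bracket] = (589/π) × 0.940512 × 0.586256 = 103.38 W/m².
Daily total = Q̄ × 24.66 h × 3600 s/h = 103.38 × 24.66 × 3600 / 10⁶ = 9.178 MJ/m².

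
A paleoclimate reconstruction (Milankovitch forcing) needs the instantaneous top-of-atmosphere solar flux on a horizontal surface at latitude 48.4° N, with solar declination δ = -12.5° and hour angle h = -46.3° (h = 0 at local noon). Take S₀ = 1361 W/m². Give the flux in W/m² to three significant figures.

389 W/m²

cos θ_z = sin φ sin δ + cos φ cos δ cos h = -0.161853 + 0.447822 = 0.285969.
Flux = S₀ · cos θ_z = 1361 × 0.285969 = 389.2 W/m².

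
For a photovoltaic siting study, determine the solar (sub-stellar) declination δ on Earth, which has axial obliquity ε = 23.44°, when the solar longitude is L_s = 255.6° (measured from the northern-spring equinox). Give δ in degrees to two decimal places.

sin δ = sin ε · sin L_s = sin 23.44° × sin 255.6° = -0.385291.
δ = arcsin(-0.385291) = -22.66°.

δ = -22.66°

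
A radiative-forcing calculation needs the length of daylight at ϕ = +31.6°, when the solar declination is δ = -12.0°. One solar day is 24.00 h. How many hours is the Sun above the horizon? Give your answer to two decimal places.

11.00 h

cos h₀ = −tan ϕ · tan δ = −tan(+31.6°) × tan(-12.000°) = 0.1308, so h₀ = 1.4397 rad = 82.49°.
Daylight = 2h₀/(2π) × 24.00 h = (1.4397/π) × 24.00 = 11.00 h.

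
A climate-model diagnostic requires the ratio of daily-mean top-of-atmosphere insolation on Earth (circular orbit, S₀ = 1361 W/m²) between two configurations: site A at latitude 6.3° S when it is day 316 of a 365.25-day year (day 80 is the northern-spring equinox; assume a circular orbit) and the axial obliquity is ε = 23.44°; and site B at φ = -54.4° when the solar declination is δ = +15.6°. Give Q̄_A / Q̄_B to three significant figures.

— Configuration A (φ=-6.3°):
Solar longitude: λ_s = 360° × (316 − 80)/365.25 = 232.608°.
sin δ = sin 23.44° × sin 232.608° = -0.31604, so δ = -18.424°.
cos H₀ = −tan(-6.3°) tan(-18.424°) = -0.0368, H₀ = 1.6076 rad.
Bracket: H₀ sin φ sin δ + cos φ cos δ sin H₀ = 1.6076×-0.10973×-0.31604 + 0.99396×0.94875×0.99932 = 0.055750 + 0.942378 = 0.998128.
Q̄ = (S₀/π) × [bracket] = (1361/π) × 0.998128 = 432.41 W/m².
— Configuration B (φ=-54.4°):
cos H₀ = −tan(-54.4°) tan(+15.600°) = 0.3900, H₀ = 1.1702 rad.
Bracket: H₀ sin φ sin δ + cos φ cos δ sin H₀ = 1.1702×-0.81310×0.26892 + 0.58212×0.96316×0.92082 = -0.255875 + 0.516280 = 0.260405.
Q̄ = (S₀/π) × [bracket] = (1361/π) × 0.260405 = 112.81 W/m².
Ratio Q̄_A / Q̄_B = 432.41 / 112.81 = 3.833.

Q̄_A / Q̄_B ≈ 3.83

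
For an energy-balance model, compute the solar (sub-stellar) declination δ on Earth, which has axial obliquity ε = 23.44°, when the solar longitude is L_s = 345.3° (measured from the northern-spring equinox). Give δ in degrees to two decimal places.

δ = -5.79°

sin δ = sin ε · sin L_s = sin 23.44° × sin 345.3° = -0.100942.
δ = arcsin(-0.100942) = -5.79°.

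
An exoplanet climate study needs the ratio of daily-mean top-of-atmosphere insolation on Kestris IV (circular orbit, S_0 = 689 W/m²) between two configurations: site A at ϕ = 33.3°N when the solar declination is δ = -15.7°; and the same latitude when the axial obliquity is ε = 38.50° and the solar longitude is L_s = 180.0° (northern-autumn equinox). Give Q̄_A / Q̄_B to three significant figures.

— Configuration A (ϕ=+33.3°):
cos h₀ = −tan(+33.3°) tan(-15.700°) = 0.1846, h₀ = 1.3851 rad.
Bracket: h₀ sin ϕ sin δ + cos ϕ cos δ sin h₀ = 1.3851×0.54902×-0.27060 + 0.83581×0.96269×0.98281 = -0.205777 + 0.790794 = 0.585017.
Q̄ = (S_0/π) × [bracket] = (689/π) × 0.585017 = 128.30 W/m².
— Configuration B (ϕ=+33.3°):
Solar declination: sin δ = sin ε · sin L_s = sin 38.50° × sin 180.0° = 0.00000, so δ = +0.000°.
cos h₀ = −tan(+33.3°) tan(+0.000°) = -0.0000, h₀ = 1.5708 rad.
Bracket: h₀ sin ϕ sin δ + cos ϕ cos δ sin h₀ = 1.5708×0.54902×0.00000 + 0.83581×1.00000×1.00000 = 0.000000 + 0.835810 = 0.835810.
Q̄ = (S_0/π) × [bracket] = (689/π) × 0.835810 = 183.31 W/m².
Ratio Q̄_A / Q̄_B = 128.30 / 183.31 = 0.6999.

Q̄_A / Q̄_B ≈ 0.700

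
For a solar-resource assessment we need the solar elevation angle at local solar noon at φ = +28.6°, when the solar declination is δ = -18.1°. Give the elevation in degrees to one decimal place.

At local noon the hour angle is zero, so the zenith angle equals |φ − δ| = |+28.6° − (-18.100°)| = 46.700°.
Elevation = 90° − 46.700° = 43.3°.

43.3°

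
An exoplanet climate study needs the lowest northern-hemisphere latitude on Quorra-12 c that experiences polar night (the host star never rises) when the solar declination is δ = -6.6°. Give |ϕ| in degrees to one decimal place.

|ϕ| = 83.4°

Polar night requires cos h₀ = −tan ϕ tan δ ≥ 1, i.e. tan ϕ tan δ ≤ −1.
The boundary is |tan ϕ| · |tan δ| = 1, so |ϕ| = 90° − |δ| = 90° − 6.6° = 83.4° in the northern hemisphere.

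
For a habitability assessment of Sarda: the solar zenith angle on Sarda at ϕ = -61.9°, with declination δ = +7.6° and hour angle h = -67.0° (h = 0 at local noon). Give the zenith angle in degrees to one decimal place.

cos θ_z = sin ϕ sin δ + cos ϕ cos δ cos h = -0.116667 + 0.182422 = 0.065755.
θ_z = arccos(0.065755) = 86.2°.

θ_z = 86.2°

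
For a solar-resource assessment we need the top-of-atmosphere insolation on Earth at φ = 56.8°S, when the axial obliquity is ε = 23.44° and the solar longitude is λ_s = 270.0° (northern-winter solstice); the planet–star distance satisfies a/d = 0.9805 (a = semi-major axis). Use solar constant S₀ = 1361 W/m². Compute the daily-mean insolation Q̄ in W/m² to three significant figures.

Q̄ ≈ 475 W/m²

Solar declination: sin δ = sin ε · sin λ_s = sin 23.44° × sin 270.0° = -0.39779, so δ = -23.440°.
cos H₀ = −tan(-56.8°) tan(-23.440°) = -0.6626, H₀ = 2.2950 rad.
Bracket: H₀ sin φ sin δ + cos φ cos δ sin H₀ = 2.2950×-0.83676×-0.39779 + 0.54756×0.91748×0.74901 = 0.763902 + 0.376284 = 1.140186.
Inverse-square distance factor (a/d)² = 0.9805² = 0.961380.
Q̄ = (S₀/π) × 0.961380 × [bracket] = (1361/π) × 0.961380 × 1.140186 = 474.9 W/m².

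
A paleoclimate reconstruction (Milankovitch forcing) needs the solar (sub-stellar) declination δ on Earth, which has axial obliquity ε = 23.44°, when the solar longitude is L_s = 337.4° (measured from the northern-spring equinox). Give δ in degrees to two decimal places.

sin δ = sin ε · sin L_s = sin 23.44° × sin 337.4° = -0.152868.
δ = arcsin(-0.152868) = -8.79°.

δ = -8.79°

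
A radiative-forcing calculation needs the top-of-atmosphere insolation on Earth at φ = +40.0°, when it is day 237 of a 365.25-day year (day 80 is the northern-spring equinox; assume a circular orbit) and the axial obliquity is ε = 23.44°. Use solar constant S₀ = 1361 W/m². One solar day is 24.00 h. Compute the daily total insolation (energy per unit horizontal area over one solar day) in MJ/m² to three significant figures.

Solar longitude: λ_s = 360° × (237 − 80)/365.25 = 154.743°.
sin δ = sin 23.44° × sin 154.743° = 0.16973, so δ = +9.772°.
cos H₀ = −tan(+40.0°) tan(+9.772°) = -0.1445, H₀ = 1.7158 rad.
Bracket: H₀ sin φ sin δ + cos φ cos δ sin H₀ = 1.7158×0.64279×0.16973 + 0.76604×0.98549×0.98950 = 0.187195 + 0.746998 = 0.934193.
Q̄ = (S₀/π) × [bracket] = (1361/π) × 0.934193 = 404.71 W/m².
Daily total = Q̄ × 24.00 h × 3600 s/h = 404.71 × 24.00 × 3600 / 10⁶ = 34.97 MJ/m².

35.0 MJ/m²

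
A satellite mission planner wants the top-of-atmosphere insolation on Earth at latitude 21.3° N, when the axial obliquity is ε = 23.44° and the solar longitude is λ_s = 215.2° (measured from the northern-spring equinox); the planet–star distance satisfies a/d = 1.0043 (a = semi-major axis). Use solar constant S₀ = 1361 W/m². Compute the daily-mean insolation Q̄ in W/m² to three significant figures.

Q̄ ≈ 341 W/m²

Solar declination: sin δ = sin ε · sin λ_s = sin 23.44° × sin 215.2° = -0.22930, so δ = -13.256°.
cos H₀ = −tan(+21.3°) tan(-13.256°) = 0.0918, H₀ = 1.4788 rad.
Bracket: H₀ sin φ sin δ + cos φ cos δ sin H₀ = 1.4788×0.36325×-0.22930 + 0.93169×0.97336×0.99577 = -0.123174 + 0.903034 = 0.779860.
Inverse-square distance factor (a/d)² = 1.0043² = 1.008618.
Q̄ = (S₀/π) × 1.008618 × [bracket] = (1361/π) × 1.008618 × 0.779860 = 340.8 W/m².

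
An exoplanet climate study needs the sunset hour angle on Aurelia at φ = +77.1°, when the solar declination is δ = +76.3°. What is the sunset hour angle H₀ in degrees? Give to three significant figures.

Sunrise equation: cos H₀ = −tan φ · tan δ = -17.9110 ≤ −1, so the host star never sets (polar day) and H₀ = π.

H₀ = 180°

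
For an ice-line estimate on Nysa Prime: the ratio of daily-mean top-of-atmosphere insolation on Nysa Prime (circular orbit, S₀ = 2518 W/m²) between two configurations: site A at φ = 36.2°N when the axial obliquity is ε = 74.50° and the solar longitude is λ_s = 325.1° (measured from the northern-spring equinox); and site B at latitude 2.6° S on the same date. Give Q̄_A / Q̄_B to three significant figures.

Q̄_A / Q̄_B ≈ 0.277

— Configuration A (φ=+36.2°):
Solar declination: sin δ = sin ε · sin λ_s = sin 74.50° × sin 325.1° = -0.55134, so δ = -33.459°.
cos H₀ = −tan(+36.2°) tan(-33.459°) = 0.4837, H₀ = 1.0660 rad.
Bracket: H₀ sin φ sin δ + cos φ cos δ sin H₀ = 1.0660×0.59061×-0.55134 + 0.80696×0.83428×0.87525 = -0.347118 + 0.589245 = 0.242127.
Q̄ = (S₀/π) × [bracket] = (2518/π) × 0.242127 = 194.07 W/m².
— Configuration B (φ=-2.6°):
cos H₀ = −tan(-2.6°) tan(-33.459°) = -0.0300, H₀ = 1.6008 rad.
Bracket: H₀ sin φ sin δ + cos φ cos δ sin H₀ = 1.6008×-0.04536×-0.55134 + 0.99897×0.83428×0.99955 = 0.040034 + 0.833046 = 0.873080.
Q̄ = (S₀/π) × [bracket] = (2518/π) × 0.873080 = 699.78 W/m².
Ratio Q̄_A / Q̄_B = 194.07 / 699.78 = 0.2773.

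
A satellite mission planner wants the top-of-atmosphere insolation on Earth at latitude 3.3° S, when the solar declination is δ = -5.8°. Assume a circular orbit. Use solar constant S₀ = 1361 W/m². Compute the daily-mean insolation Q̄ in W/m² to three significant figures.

Q̄ ≈ 434 W/m²

cos H₀ = −tan(-3.3°) tan(-5.800°) = -0.0059, H₀ = 1.5767 rad.
Bracket: H₀ sin φ sin δ + cos φ cos δ sin H₀ = 1.5767×-0.05756×-0.10106 + 0.99834×0.99488×0.99998 = 0.009172 + 0.993209 = 1.002381.
Q̄ = (S₀/π) × [bracket] = (1361/π) × 1.002381 = 434.3 W/m².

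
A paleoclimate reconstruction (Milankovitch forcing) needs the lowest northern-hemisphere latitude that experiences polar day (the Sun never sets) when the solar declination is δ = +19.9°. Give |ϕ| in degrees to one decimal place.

|ϕ| = 70.1°

Polar day requires cos h₀ = −tan ϕ tan δ ≤ −1, i.e. tan ϕ tan δ ≥ 1.
The boundary is |tan ϕ| · |tan δ| = 1, so |ϕ| = 90° − |δ| = 90° − 19.9° = 70.1° in the northern hemisphere.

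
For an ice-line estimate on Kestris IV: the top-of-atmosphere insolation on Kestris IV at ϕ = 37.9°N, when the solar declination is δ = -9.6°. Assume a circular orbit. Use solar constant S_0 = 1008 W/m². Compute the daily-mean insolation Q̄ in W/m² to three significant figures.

cos h₀ = −tan(+37.9°) tan(-9.600°) = 0.1317, h₀ = 1.4387 rad.
Bracket: h₀ sin ϕ sin δ + cos ϕ cos δ sin h₀ = 1.4387×0.61429×-0.16677 + 0.78908×0.98600×0.99129 = -0.147388 + 0.771256 = 0.623868.
Q̄ = (S_0/π) × [bracket] = (1008/π) × 0.623868 = 200.2 W/m².

Q̄ ≈ 200 W/m²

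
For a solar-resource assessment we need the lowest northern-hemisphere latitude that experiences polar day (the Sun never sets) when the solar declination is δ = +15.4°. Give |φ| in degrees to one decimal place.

Polar day requires cos H₀ = −tan φ tan δ ≤ −1, i.e. tan φ tan δ ≥ 1.
The boundary is |tan φ| · |tan δ| = 1, so |φ| = 90° − |δ| = 90° − 15.4° = 74.6° in the northern hemisphere.

|φ| = 74.6°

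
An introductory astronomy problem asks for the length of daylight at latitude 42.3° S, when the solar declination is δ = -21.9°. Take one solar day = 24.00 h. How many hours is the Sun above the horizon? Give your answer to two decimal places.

cos H₀ = −tan φ · tan δ = −tan(-42.3°) × tan(-21.900°) = -0.3658, so H₀ = 1.9453 rad = 111.46°.
Daylight = 2H₀/(2π) × 24.00 h = (1.9453/π) × 24.00 = 14.86 h.

14.86 h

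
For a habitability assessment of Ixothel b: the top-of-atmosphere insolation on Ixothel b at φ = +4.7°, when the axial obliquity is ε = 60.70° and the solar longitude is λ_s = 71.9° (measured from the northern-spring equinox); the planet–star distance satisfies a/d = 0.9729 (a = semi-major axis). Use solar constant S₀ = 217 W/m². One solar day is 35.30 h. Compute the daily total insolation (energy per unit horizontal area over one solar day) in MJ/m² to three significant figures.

Solar declination: sin δ = sin ε · sin λ_s = sin 60.70° × sin 71.9° = 0.82892, so δ = +55.988°.
cos H₀ = −tan(+4.7°) tan(+55.988°) = -0.1218, H₀ = 1.6929 rad.
Bracket: H₀ sin φ sin δ + cos φ cos δ sin H₀ = 1.6929×0.08194×0.82892 + 0.99664×0.55937×0.99255 = 0.114985 + 0.553337 = 0.668322.
Inverse-square distance factor (a/d)² = 0.9729² = 0.946534.
Q̄ = (S₀/π) × 0.946534 × [bracket] = (217/π) × 0.946534 × 0.668322 = 43.695 W/m².
Daily total = Q̄ × 35.30 h × 3600 s/h = 43.695 × 35.30 × 3600 / 10⁶ = 5.553 MJ/m².

5.55 MJ/m²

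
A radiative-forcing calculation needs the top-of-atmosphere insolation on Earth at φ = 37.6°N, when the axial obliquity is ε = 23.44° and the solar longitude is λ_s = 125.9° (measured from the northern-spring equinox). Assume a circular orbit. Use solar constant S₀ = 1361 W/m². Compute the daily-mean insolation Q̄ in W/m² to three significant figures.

Solar declination: sin δ = sin ε · sin λ_s = sin 23.44° × sin 125.9° = 0.32223, so δ = +18.798°.
cos H₀ = −tan(+37.6°) tan(+18.798°) = -0.2621, H₀ = 1.8360 rad.
Bracket: H₀ sin φ sin δ + cos φ cos δ sin H₀ = 1.8360×0.61015×0.32223 + 0.79229×0.94666×0.96503 = 0.360973 + 0.723801 = 1.084774.
Q̄ = (S₀/π) × [bracket] = (1361/π) × 1.084774 = 469.9 W/m².

Q̄ ≈ 470 W/m²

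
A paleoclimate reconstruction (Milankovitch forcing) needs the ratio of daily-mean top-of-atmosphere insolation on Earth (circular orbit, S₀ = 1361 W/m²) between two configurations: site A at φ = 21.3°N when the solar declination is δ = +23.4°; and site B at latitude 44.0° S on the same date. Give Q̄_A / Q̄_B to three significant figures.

— Configuration A (φ=+21.3°):
cos H₀ = −tan(+21.3°) tan(+23.400°) = -0.1687, H₀ = 1.7403 rad.
Bracket: H₀ sin φ sin δ + cos φ cos δ sin H₀ = 1.7403×0.36325×0.39715 + 0.93169×0.91775×0.98566 = 0.251064 + 0.842797 = 1.093861.
Q̄ = (S₀/π) × [bracket] = (1361/π) × 1.093861 = 473.88 W/m².
— Configuration B (φ=-44.0°):
cos H₀ = −tan(-44.0°) tan(+23.400°) = 0.4179, H₀ = 1.1397 rad.
Bracket: H₀ sin φ sin δ + cos φ cos δ sin H₀ = 1.1397×-0.69466×0.39715 + 0.71934×0.91775×0.90850 = -0.314425 + 0.599768 = 0.285343.
Q̄ = (S₀/π) × [bracket] = (1361/π) × 0.285343 = 123.62 W/m².
Ratio Q̄_A / Q̄_B = 473.88 / 123.62 = 3.833.

Q̄_A / Q̄_B ≈ 3.83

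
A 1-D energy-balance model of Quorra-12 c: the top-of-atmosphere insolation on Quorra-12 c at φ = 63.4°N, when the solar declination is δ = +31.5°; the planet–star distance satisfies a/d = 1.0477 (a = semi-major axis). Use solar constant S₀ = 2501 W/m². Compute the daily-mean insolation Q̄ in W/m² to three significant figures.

cos H₀ = −tan(+63.4°) tan(+31.500°) = -1.2237 ≤ −1 ⇒ polar day, H₀ = π.
Bracket: H₀ sin φ sin δ + cos φ cos δ sin H₀ = 3.1416×0.89415×0.52250 + 0.44776×0.85264×0.00000 = 1.467735 + 0.000000 = 1.467735.
Inverse-square distance factor (a/d)² = 1.0477² = 1.097675.
Q̄ = (S₀/π) × 1.097675 × [bracket] = (2501/π) × 1.097675 × 1.467735 = 1283 W/m².

Q̄ ≈ 1.28e+03 W/m²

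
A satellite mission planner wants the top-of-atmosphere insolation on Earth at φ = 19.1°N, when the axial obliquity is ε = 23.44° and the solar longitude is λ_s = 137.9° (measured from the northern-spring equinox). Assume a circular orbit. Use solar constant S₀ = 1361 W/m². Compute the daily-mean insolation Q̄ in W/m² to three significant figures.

Q̄ ≈ 456 W/m²

Solar declination: sin δ = sin ε · sin λ_s = sin 23.44° × sin 137.9° = 0.26669, so δ = +15.467°.
cos H₀ = −tan(+19.1°) tan(+15.467°) = -0.0958, H₀ = 1.6668 rad.
Bracket: H₀ sin φ sin δ + cos φ cos δ sin H₀ = 1.6668×0.32722×0.26669 + 0.94495×0.96378×0.99540 = 0.145455 + 0.906535 = 1.051990.
Q̄ = (S₀/π) × [bracket] = (1361/π) × 1.051990 = 455.7 W/m².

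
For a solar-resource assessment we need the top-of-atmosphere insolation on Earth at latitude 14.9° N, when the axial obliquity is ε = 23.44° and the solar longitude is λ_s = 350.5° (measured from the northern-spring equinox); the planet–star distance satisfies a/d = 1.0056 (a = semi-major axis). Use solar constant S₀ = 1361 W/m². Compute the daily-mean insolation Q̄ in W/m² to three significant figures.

Solar declination: sin δ = sin ε · sin λ_s = sin 23.44° × sin 350.5° = -0.06565, so δ = -3.764°.
cos H₀ = −tan(+14.9°) tan(-3.764°) = 0.0175, H₀ = 1.5533 rad.
Bracket: H₀ sin φ sin δ + cos φ cos δ sin H₀ = 1.5533×0.25713×-0.06565 + 0.96638×0.99784×0.99985 = -0.026221 + 0.964148 = 0.937927.
Inverse-square distance factor (a/d)² = 1.0056² = 1.011231.
Q̄ = (S₀/π) × 1.011231 × [bracket] = (1361/π) × 1.011231 × 0.937927 = 410.9 W/m².

Q̄ ≈ 411 W/m²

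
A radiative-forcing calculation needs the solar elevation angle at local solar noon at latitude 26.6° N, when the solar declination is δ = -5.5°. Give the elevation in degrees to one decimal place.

At local noon the hour angle is zero, so the zenith angle equals |ϕ − δ| = |+26.6° − (-5.500°)| = 32.100°.
Elevation = 90° − 32.100° = 57.9°.

57.9°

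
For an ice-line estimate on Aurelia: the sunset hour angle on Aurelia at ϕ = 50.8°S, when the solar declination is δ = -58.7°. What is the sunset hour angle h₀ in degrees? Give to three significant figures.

Sunrise equation: cos h₀ = −tan ϕ · tan δ = -2.0166 ≤ −1, so the host star never sets (polar day) and h₀ = π.

h₀ = 180°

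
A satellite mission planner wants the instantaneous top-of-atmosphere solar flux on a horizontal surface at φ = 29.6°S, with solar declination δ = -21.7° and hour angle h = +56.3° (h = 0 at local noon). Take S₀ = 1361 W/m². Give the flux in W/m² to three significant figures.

859 W/m²

cos θ_z = sin φ sin δ + cos φ cos δ cos h = 0.182633 + 0.448246 = 0.630879.
Flux = S₀ · cos θ_z = 1361 × 0.630879 = 858.6 W/m².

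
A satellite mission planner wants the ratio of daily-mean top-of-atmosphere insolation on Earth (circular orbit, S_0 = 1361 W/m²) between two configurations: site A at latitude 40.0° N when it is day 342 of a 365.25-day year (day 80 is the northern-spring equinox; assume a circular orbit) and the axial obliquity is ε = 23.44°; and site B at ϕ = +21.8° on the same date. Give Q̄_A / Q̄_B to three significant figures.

Q̄_A / Q̄_B ≈ 0.558

— Configuration A (ϕ=+40.0°):
Solar longitude: L_s = 360° × (342 − 80)/365.25 = 258.234°.
sin δ = sin 23.44° × sin 258.234° = -0.38943, so δ = -22.919°.
cos h₀ = −tan(+40.0°) tan(-22.919°) = 0.3548, h₀ = 1.2081 rad.
Bracket: h₀ sin ϕ sin δ + cos ϕ cos δ sin h₀ = 1.2081×0.64279×-0.38943 + 0.76604×0.92106×0.93495 = -0.302414 + 0.659672 = 0.357258.
Q̄ = (S_0/π) × [bracket] = (1361/π) × 0.357258 = 154.77 W/m².
— Configuration B (ϕ=+21.8°):
cos h₀ = −tan(+21.8°) tan(-22.919°) = 0.1691, h₀ = 1.4009 rad.
Bracket: h₀ sin ϕ sin δ + cos ϕ cos δ sin h₀ = 1.4009×0.37137×-0.38943 + 0.92849×0.92106×0.98560 = -0.202602 + 0.842880 = 0.640278.
Q̄ = (S_0/π) × [bracket] = (1361/π) × 0.640278 = 277.38 W/m².
Ratio Q̄_A / Q̄_B = 154.77 / 277.38 = 0.5580.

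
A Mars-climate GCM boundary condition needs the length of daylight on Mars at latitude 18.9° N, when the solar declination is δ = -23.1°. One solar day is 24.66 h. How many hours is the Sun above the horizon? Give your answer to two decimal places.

11.18 h

cos H₀ = −tan φ · tan δ = −tan(+18.9°) × tan(-23.100°) = 0.1460, so H₀ = 1.4242 rad = 81.60°.
Daylight = 2H₀/(2π) × 24.66 h = (1.4242/π) × 24.66 = 11.18 h.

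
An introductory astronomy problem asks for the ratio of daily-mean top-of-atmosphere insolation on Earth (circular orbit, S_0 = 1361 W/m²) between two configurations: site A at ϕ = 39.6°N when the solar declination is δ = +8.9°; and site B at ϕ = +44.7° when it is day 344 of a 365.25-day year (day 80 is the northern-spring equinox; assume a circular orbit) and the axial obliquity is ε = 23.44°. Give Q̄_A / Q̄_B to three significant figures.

Q̄_A / Q̄_B ≈ 3.30

— Configuration A (ϕ=+39.6°):
cos h₀ = −tan(+39.6°) tan(+8.900°) = -0.1295, h₀ = 1.7007 rad.
Bracket: h₀ sin ϕ sin δ + cos ϕ cos δ sin h₀ = 1.7007×0.63742×0.15471 + 0.77051×0.98796×0.99157 = 0.167715 + 0.754816 = 0.922531.
Q̄ = (S_0/π) × [bracket] = (1361/π) × 0.922531 = 399.66 W/m².
— Configuration B (ϕ=+44.7°):
Solar longitude: L_s = 360° × (344 − 80)/365.25 = 260.205°.
sin δ = sin 23.44° × sin 260.205° = -0.39199, so δ = -23.078°.
cos h₀ = −tan(+44.7°) tan(-23.078°) = 0.4217, h₀ = 1.1355 rad.
Bracket: h₀ sin ϕ sin δ + cos ϕ cos δ sin h₀ = 1.1355×0.70339×-0.39199 + 0.71080×0.91997×0.90676 = -0.313082 + 0.592944 = 0.279862.
Q̄ = (S_0/π) × [bracket] = (1361/π) × 0.279862 = 121.24 W/m².
Ratio Q̄_A / Q̄_B = 399.66 / 121.24 = 3.296.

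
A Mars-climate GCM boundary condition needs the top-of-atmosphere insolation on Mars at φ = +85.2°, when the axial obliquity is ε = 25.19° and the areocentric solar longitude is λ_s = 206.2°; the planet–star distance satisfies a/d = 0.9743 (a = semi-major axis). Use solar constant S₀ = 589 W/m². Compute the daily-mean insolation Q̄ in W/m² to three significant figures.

Q̄ ≈ 0.00 W/m²

sin δ = sin 25.19° × sin 206.2° = -0.18791, so δ = -10.831°.
cos H₀ = −tan(+85.2°) tan(-10.831°) = 2.2784 ≥ 1 ⇒ polar night, H₀ = 0 and Q̄ = 0.
Inverse-square distance factor (a/d)² = 0.9743² = 0.949260.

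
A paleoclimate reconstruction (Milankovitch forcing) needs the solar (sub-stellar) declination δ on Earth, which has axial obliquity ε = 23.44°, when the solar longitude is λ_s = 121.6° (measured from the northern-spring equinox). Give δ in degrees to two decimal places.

sin δ = sin ε · sin λ_s = sin 23.44° × sin 121.6° = 0.338807.
δ = arcsin(0.338807) = +19.80°.

δ = +19.80°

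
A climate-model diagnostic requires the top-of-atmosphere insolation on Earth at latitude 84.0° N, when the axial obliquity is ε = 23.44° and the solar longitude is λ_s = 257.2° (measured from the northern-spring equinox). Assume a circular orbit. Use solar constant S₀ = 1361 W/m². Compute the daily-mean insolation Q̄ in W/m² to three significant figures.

Solar declination: sin δ = sin ε · sin λ_s = sin 23.44° × sin 257.2° = -0.38790, so δ = -22.824°.
cos H₀ = −tan(+84.0°) tan(-22.824°) = 4.0042 ≥ 1 ⇒ polar night, H₀ = 0 and Q̄ = 0.

Q̄ ≈ 0.00 W/m²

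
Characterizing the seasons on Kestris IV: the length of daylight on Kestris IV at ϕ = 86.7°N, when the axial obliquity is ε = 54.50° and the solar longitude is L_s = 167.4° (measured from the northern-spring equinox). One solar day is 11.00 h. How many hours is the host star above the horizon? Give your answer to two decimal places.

Solar declination: sin δ = sin ε · sin L_s = sin 54.50° × sin 167.4° = 0.17759, so δ = +10.230°.
Sunrise equation: cos h₀ = −tan ϕ · tan δ = -3.1298 ≤ −1, so the host star never sets (polar day) and h₀ = π.
Daylight = 2h₀/(2π) × 11.00 h = (3.1416/π) × 11.00 = 11.00 h.

11.00 h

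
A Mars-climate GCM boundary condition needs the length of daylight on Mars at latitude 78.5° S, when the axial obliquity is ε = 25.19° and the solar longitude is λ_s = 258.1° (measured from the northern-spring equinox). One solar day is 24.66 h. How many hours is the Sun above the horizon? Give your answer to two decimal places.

Solar declination: sin δ = sin ε · sin λ_s = sin 25.19° × sin 258.1° = -0.41647, so δ = -24.612°.
Sunrise equation: cos H₀ = −tan φ · tan δ = -2.2516 ≤ −1, so the Sun never sets (polar day) and H₀ = π.
Daylight = 2H₀/(2π) × 24.66 h = (3.1416/π) × 24.66 = 24.66 h.

24.66 h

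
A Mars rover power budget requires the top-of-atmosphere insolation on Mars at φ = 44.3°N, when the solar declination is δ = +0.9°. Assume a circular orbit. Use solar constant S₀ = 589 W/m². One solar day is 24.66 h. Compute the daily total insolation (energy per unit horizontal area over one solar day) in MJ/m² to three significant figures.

12.2 MJ/m²

cos H₀ = −tan(+44.3°) tan(+0.900°) = -0.0153, H₀ = 1.5861 rad.
Bracket: H₀ sin φ sin δ + cos φ cos δ sin H₀ = 1.5861×0.69842×0.01571 + 0.71569×0.99988×0.99988 = 0.017403 + 0.715518 = 0.732921.
Q̄ = (S₀/π) × [bracket] = (589/π) × 0.732921 = 137.41 W/m².
Daily total = Q̄ × 24.66 h × 3600 s/h = 137.41 × 24.66 × 3600 / 10⁶ = 12.20 MJ/m².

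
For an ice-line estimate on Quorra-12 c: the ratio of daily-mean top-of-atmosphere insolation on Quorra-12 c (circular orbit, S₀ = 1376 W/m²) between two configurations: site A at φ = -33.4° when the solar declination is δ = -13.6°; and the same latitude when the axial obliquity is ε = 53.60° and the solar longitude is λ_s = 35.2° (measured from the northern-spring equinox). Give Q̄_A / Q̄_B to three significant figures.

Q̄_A / Q̄_B ≈ 2.68

— Configuration A (φ=-33.4°):
cos H₀ = −tan(-33.4°) tan(-13.600°) = -0.1595, H₀ = 1.7310 rad.
Bracket: H₀ sin φ sin δ + cos φ cos δ sin H₀ = 1.7310×-0.55048×-0.23514 + 0.83485×0.97196×0.98719 = 0.224060 + 0.801046 = 1.025106.
Q̄ = (S₀/π) × [bracket] = (1376/π) × 1.025106 = 448.99 W/m².
— Configuration B (φ=-33.4°):
Solar declination: sin δ = sin ε · sin λ_s = sin 53.60° × sin 35.2° = 0.46397, so δ = +27.643°.
cos H₀ = −tan(-33.4°) tan(+27.643°) = 0.3454, H₀ = 1.2182 rad.
Bracket: H₀ sin φ sin δ + cos φ cos δ sin H₀ = 1.2182×-0.55048×0.46397 + 0.83485×0.88585×0.93847 = -0.311136 + 0.694047 = 0.382911.
Q̄ = (S₀/π) × [bracket] = (1376/π) × 0.382911 = 167.71 W/m².
Ratio Q̄_A / Q̄_B = 448.99 / 167.71 = 2.677.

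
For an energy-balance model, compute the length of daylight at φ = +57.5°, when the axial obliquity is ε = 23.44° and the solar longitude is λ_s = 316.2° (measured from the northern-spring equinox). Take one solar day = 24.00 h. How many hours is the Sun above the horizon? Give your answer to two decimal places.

8.44 h

Solar declination: sin δ = sin ε · sin λ_s = sin 23.44° × sin 316.2° = -0.27533, so δ = -15.981°.
cos H₀ = −tan φ · tan δ = −tan(+57.5°) × tan(-15.981°) = 0.4496, so H₀ = 1.1045 rad = 63.29°.
Daylight = 2H₀/(2π) × 24.00 h = (1.1045/π) × 24.00 = 8.44 h.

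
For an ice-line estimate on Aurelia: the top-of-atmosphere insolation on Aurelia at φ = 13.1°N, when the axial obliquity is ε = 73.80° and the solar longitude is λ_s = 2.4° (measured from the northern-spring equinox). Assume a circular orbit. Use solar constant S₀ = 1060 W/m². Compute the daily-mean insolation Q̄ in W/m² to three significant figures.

Solar declination: sin δ = sin ε · sin λ_s = sin 73.80° × sin 2.4° = 0.04021, so δ = +2.305°.
cos H₀ = −tan(+13.1°) tan(+2.305°) = -0.0094, H₀ = 1.5802 rad.
Bracket: H₀ sin φ sin δ + cos φ cos δ sin H₀ = 1.5802×0.22665×0.04021 + 0.97398×0.99919×0.99996 = 0.014401 + 0.973152 = 0.987553.
Q̄ = (S₀/π) × [bracket] = (1060/π) × 0.987553 = 333.2 W/m².

Q̄ ≈ 333 W/m²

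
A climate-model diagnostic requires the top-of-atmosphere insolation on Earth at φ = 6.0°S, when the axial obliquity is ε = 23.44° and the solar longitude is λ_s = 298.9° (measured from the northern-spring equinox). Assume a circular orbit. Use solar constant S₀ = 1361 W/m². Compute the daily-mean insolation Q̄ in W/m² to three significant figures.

Q̄ ≈ 429 W/m²

Solar declination: sin δ = sin ε · sin λ_s = sin 23.44° × sin 298.9° = -0.34825, so δ = -20.380°.
cos H₀ = −tan(-6.0°) tan(-20.380°) = -0.0390, H₀ = 1.6099 rad.
Bracket: H₀ sin φ sin δ + cos φ cos δ sin H₀ = 1.6099×-0.10453×-0.34825 + 0.99452×0.93740×0.99924 = 0.058605 + 0.931555 = 0.990160.
Q̄ = (S₀/π) × [bracket] = (1361/π) × 0.990160 = 429.0 W/m².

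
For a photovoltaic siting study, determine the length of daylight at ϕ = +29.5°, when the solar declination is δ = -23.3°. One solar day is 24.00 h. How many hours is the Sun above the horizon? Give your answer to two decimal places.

cos h₀ = −tan ϕ · tan δ = −tan(+29.5°) × tan(-23.300°) = 0.2437, so h₀ = 1.3247 rad = 75.90°.
Daylight = 2h₀/(2π) × 24.00 h = (1.3247/π) × 24.00 = 10.12 h.

10.12 h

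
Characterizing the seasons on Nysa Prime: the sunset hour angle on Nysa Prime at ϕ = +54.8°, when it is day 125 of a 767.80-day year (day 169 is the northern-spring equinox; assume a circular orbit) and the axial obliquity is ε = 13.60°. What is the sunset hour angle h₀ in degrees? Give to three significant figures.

Solar longitude: L_s = 360° × (125 − 169)/767.80 = -20.630°, i.e. -20.630° + 360° = 339.370°.
sin δ = sin 13.60° × sin 339.370° = -0.08285, so δ = -4.752°.
cos h₀ = −tan ϕ · tan δ = −tan(+54.8°) × tan(-4.752°) = 0.1179, so h₀ = 1.4527 rad = 83.23°.

h₀ = 83.2°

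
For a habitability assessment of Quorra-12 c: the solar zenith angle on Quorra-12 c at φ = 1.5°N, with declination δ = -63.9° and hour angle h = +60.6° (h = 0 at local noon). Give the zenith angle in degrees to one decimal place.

cos θ_z = sin φ sin δ + cos φ cos δ cos h = -0.023508 + 0.215894 = 0.192386.
θ_z = arccos(0.192386) = 78.9°.

θ_z = 78.9°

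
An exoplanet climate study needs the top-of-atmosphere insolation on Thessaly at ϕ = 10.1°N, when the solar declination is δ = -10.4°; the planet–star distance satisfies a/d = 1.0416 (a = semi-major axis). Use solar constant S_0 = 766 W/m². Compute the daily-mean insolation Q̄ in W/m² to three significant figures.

cos h₀ = −tan(+10.1°) tan(-10.400°) = 0.0327, h₀ = 1.5381 rad.
Bracket: h₀ sin ϕ sin δ + cos ϕ cos δ sin h₀ = 1.5381×0.17537×-0.18052 + 0.98450×0.98357×0.99947 = -0.048693 + 0.967811 = 0.919118.
Inverse-square distance factor (a/d)² = 1.0416² = 1.084931.
Q̄ = (S_0/π) × 1.084931 × [bracket] = (766/π) × 1.084931 × 0.919118 = 243.1 W/m².

Q̄ ≈ 243 W/m²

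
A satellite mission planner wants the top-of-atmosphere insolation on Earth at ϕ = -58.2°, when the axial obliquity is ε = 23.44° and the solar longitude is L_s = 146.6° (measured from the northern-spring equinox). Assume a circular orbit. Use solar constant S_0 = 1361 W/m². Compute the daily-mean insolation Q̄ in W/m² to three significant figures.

Solar declination: sin δ = sin ε · sin L_s = sin 23.44° × sin 146.6° = 0.21897, so δ = +12.649°.
cos h₀ = −tan(-58.2°) tan(+12.649°) = 0.3620, h₀ = 1.2004 rad.
Bracket: h₀ sin ϕ sin δ + cos ϕ cos δ sin h₀ = 1.2004×-0.84989×0.21897 + 0.52696×0.97573×0.93220 = -0.223395 + 0.479310 = 0.255915.
Q̄ = (S_0/π) × [bracket] = (1361/π) × 0.255915 = 110.9 W/m².

Q̄ ≈ 111 W/m²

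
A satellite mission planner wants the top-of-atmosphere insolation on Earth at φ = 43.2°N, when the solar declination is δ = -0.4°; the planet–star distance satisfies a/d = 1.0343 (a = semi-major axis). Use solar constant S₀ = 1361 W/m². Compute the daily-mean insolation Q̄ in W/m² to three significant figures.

Q̄ ≈ 334 W/m²

cos H₀ = −tan(+43.2°) tan(-0.400°) = 0.0066, H₀ = 1.5642 rad.
Bracket: H₀ sin φ sin δ + cos φ cos δ sin H₀ = 1.5642×0.68455×-0.00698 + 0.72897×0.99998×0.99998 = -0.007474 + 0.728941 = 0.721467.
Inverse-square distance factor (a/d)² = 1.0343² = 1.069776.
Q̄ = (S₀/π) × 1.069776 × [bracket] = (1361/π) × 1.069776 × 0.721467 = 334.4 W/m².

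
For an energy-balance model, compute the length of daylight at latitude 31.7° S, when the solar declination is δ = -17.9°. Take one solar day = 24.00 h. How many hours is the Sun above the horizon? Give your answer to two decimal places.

cos H₀ = −tan φ · tan δ = −tan(-31.7°) × tan(-17.900°) = -0.1995, so H₀ = 1.7716 rad = 101.51°.
Daylight = 2H₀/(2π) × 24.00 h = (1.7716/π) × 24.00 = 13.53 h.

13.53 h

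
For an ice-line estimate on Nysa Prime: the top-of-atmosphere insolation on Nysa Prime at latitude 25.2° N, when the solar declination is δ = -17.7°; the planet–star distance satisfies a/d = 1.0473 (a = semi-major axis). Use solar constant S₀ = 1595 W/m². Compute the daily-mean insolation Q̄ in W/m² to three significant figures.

Q̄ ≈ 372 W/m²

cos H₀ = −tan(+25.2°) tan(-17.700°) = 0.1502, H₀ = 1.4200 rad.
Bracket: H₀ sin φ sin δ + cos φ cos δ sin H₀ = 1.4200×0.42578×-0.30403 + 0.90483×0.95266×0.98866 = -0.183819 + 0.852220 = 0.668401.
Inverse-square distance factor (a/d)² = 1.0473² = 1.096837.
Q̄ = (S₀/π) × 1.096837 × [bracket] = (1595/π) × 1.096837 × 0.668401 = 372.2 W/m².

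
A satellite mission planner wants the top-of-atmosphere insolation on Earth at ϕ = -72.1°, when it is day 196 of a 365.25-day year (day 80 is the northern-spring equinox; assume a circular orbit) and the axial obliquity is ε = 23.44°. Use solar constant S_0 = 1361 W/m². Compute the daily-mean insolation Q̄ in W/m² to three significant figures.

Q̄ ≈ 0.00 W/m²

Solar longitude: L_s = 360° × (196 − 80)/365.25 = 114.333°.
sin δ = sin 23.44° × sin 114.333° = 0.36245, so δ = +21.251°.
cos h₀ = −tan(-72.1°) tan(+21.251°) = 1.2040 ≥ 1 ⇒ polar night, h₀ = 0 and Q̄ = 0.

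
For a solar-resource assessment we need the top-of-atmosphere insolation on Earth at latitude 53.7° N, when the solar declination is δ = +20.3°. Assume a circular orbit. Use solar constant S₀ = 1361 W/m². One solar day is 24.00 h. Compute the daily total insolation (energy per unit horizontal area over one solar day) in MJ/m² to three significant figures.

39.9 MJ/m²

cos H₀ = −tan(+53.7°) tan(+20.300°) = -0.5036, H₀ = 2.0985 rad.
Bracket: H₀ sin φ sin δ + cos φ cos δ sin H₀ = 2.0985×0.80593×0.34694 + 0.59201×0.93789×0.86395 = 0.586760 + 0.479700 = 1.066460.
Q̄ = (S₀/π) × [bracket] = (1361/π) × 1.066460 = 462.01 W/m².
Daily total = Q̄ × 24.00 h × 3600 s/h = 462.01 × 24.00 × 3600 / 10⁶ = 39.92 MJ/m².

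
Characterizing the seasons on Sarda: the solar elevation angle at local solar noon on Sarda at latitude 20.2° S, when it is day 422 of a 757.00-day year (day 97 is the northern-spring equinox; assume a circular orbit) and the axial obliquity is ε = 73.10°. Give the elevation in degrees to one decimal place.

45.5°

Solar longitude: λ_s = 360° × (422 − 97)/757.00 = 154.557°.
sin δ = sin 73.10° × sin 154.557° = 0.41105, so δ = +24.271°.
At local noon the hour angle is zero, so the zenith angle equals |φ − δ| = |-20.2° − (+24.271°)| = 44.471°.
Elevation = 90° − 44.471° = 45.5°.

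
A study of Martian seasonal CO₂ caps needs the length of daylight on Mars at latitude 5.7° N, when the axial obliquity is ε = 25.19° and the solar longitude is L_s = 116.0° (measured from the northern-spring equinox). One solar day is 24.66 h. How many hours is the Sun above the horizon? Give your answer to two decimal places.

Solar declination: sin δ = sin ε · sin L_s = sin 25.19° × sin 116.0° = 0.38255, so δ = +22.491°.
cos h₀ = −tan ϕ · tan δ = −tan(+5.7°) × tan(+22.491°) = -0.0413, so h₀ = 1.6121 rad = 92.37°.
Daylight = 2h₀/(2π) × 24.66 h = (1.6121/π) × 24.66 = 12.65 h.

12.65 h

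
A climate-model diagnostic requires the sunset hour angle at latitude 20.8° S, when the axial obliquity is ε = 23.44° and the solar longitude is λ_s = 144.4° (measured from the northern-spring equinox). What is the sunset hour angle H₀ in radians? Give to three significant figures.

Solar declination: sin δ = sin ε · sin λ_s = sin 23.44° × sin 144.4° = 0.23156, so δ = +13.389°.
cos H₀ = −tan φ · tan δ = −tan(-20.8°) × tan(+13.389°) = 0.0904, so H₀ = 1.4803 rad = 84.81°.

H₀ = 1.48 rad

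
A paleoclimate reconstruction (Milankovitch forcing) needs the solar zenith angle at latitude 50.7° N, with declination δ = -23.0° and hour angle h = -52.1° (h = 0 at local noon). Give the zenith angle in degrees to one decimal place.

θ_z = 86.8°

cos θ_z = sin ϕ sin δ + cos ϕ cos δ cos h = -0.302363 + 0.358147 = 0.055784.
θ_z = arccos(0.055784) = 86.8°.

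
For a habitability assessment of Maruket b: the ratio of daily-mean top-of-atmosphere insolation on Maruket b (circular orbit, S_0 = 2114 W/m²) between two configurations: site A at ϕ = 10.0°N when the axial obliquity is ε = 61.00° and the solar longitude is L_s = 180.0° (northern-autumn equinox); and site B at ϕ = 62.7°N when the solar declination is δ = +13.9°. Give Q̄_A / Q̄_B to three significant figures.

— Configuration A (ϕ=+10.0°):
Solar declination: sin δ = sin ε · sin L_s = sin 61.00° × sin 180.0° = 0.00000, so δ = +0.000°.
cos h₀ = −tan(+10.0°) tan(+0.000°) = -0.0000, h₀ = 1.5708 rad.
Bracket: h₀ sin ϕ sin δ + cos ϕ cos δ sin h₀ = 1.5708×0.17365×0.00000 + 0.98481×1.00000×1.00000 = 0.000000 + 0.984810 = 0.984810.
Q̄ = (S_0/π) × [bracket] = (2114/π) × 0.984810 = 662.69 W/m².
— Configuration B (ϕ=+62.7°):
cos h₀ = −tan(+62.7°) tan(+13.900°) = -0.4795, h₀ = 2.0709 rad.
Bracket: h₀ sin ϕ sin δ + cos ϕ cos δ sin h₀ = 2.0709×0.88862×0.24023 + 0.45865×0.97072×0.87756 = 0.442082 + 0.390708 = 0.832790.
Q̄ = (S_0/π) × [bracket] = (2114/π) × 0.832790 = 560.39 W/m².
Ratio Q̄_A / Q̄_B = 662.69 / 560.39 = 1.183.

Q̄_A / Q̄_B ≈ 1.18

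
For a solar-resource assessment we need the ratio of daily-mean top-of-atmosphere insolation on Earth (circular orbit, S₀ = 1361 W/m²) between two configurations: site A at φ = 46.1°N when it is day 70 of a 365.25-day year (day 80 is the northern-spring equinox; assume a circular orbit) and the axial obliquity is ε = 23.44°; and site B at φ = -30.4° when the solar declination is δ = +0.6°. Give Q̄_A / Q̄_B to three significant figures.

— Configuration A (φ=+46.1°):
Solar longitude: λ_s = 360° × (70 − 80)/365.25 = -9.856°, i.e. -9.856° + 360° = 350.144°.
sin δ = sin 23.44° × sin 350.144° = -0.06809, so δ = -3.904°.
cos H₀ = −tan(+46.1°) tan(-3.904°) = 0.0709, H₀ = 1.4998 rad.
Bracket: H₀ sin φ sin δ + cos φ cos δ sin H₀ = 1.4998×0.72055×-0.06809 + 0.69340×0.99768×0.99748 = -0.073584 + 0.690048 = 0.616464.
Q̄ = (S₀/π) × [bracket] = (1361/π) × 0.616464 = 267.06 W/m².
— Configuration B (φ=-30.4°):
cos H₀ = −tan(-30.4°) tan(+0.600°) = 0.0061, H₀ = 1.5647 rad.
Bracket: H₀ sin φ sin δ + cos φ cos δ sin H₀ = 1.5647×-0.50603×0.01047 + 0.86251×0.99995×0.99998 = -0.008290 + 0.862450 = 0.854160.
Q̄ = (S₀/π) × [bracket] = (1361/π) × 0.854160 = 370.04 W/m².
Ratio Q̄_A / Q̄_B = 267.06 / 370.04 = 0.7217.

Q̄_A / Q̄_B ≈ 0.722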